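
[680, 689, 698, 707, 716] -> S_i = 680 + 9*i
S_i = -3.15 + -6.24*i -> [-3.15, -9.39, -15.63, -21.87, -28.11]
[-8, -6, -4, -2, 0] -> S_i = -8 + 2*i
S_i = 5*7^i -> [5, 35, 245, 1715, 12005]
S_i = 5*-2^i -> [5, -10, 20, -40, 80]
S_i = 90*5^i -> [90, 450, 2250, 11250, 56250]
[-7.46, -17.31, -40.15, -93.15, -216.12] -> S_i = -7.46*2.32^i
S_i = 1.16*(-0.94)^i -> [1.16, -1.09, 1.02, -0.96, 0.91]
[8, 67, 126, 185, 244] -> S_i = 8 + 59*i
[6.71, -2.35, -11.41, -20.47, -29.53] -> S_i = 6.71 + -9.06*i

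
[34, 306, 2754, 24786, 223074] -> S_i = 34*9^i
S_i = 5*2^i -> [5, 10, 20, 40, 80]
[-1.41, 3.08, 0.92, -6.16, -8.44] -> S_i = Random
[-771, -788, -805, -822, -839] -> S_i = -771 + -17*i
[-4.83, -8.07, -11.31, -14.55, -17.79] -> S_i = -4.83 + -3.24*i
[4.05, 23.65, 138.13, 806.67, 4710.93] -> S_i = 4.05*5.84^i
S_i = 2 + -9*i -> [2, -7, -16, -25, -34]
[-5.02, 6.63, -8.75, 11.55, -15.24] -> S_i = -5.02*(-1.32)^i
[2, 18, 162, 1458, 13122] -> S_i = 2*9^i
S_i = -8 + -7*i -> [-8, -15, -22, -29, -36]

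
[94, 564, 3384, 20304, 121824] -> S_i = 94*6^i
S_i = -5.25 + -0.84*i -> [-5.25, -6.09, -6.93, -7.77, -8.61]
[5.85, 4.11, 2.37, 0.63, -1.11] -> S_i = 5.85 + -1.74*i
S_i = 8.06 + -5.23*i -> [8.06, 2.83, -2.4, -7.63, -12.86]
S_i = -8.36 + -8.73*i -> [-8.36, -17.09, -25.82, -34.55, -43.28]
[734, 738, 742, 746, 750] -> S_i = 734 + 4*i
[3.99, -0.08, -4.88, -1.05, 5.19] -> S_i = Random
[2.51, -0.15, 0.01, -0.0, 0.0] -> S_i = 2.51*(-0.06)^i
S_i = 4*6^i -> [4, 24, 144, 864, 5184]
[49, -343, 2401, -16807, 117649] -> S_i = 49*-7^i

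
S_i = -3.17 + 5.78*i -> [-3.17, 2.61, 8.39, 14.17, 19.95]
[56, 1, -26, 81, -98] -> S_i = Random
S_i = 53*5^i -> [53, 265, 1325, 6625, 33125]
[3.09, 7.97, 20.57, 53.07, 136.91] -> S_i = 3.09*2.58^i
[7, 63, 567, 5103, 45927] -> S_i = 7*9^i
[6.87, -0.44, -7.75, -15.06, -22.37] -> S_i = 6.87 + -7.31*i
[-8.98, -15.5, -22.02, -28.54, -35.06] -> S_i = -8.98 + -6.52*i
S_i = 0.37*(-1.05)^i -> [0.37, -0.39, 0.41, -0.43, 0.45]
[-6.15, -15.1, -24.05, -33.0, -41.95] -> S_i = -6.15 + -8.95*i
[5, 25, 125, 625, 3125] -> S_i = 5*5^i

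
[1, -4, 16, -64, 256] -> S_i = 1*-4^i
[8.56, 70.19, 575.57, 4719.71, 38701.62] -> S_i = 8.56*8.20^i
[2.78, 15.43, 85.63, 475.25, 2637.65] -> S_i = 2.78*5.55^i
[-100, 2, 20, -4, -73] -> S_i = Random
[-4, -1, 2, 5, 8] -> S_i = -4 + 3*i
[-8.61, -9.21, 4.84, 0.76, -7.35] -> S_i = Random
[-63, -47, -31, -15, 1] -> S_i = -63 + 16*i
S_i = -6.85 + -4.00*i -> [-6.85, -10.85, -14.85, -18.85, -22.85]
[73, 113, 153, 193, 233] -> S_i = 73 + 40*i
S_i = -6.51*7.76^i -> [-6.51, -50.52, -392.02, -3042.05, -23606.3]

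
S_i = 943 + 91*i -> [943, 1034, 1125, 1216, 1307]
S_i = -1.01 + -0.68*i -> [-1.01, -1.69, -2.37, -3.05, -3.73]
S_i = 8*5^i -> [8, 40, 200, 1000, 5000]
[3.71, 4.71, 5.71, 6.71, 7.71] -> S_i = 3.71 + 1.00*i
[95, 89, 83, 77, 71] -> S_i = 95 + -6*i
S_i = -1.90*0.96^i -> [-1.9, -1.82, -1.75, -1.68, -1.61]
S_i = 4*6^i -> [4, 24, 144, 864, 5184]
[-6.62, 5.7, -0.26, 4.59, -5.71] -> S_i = Random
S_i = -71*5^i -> [-71, -355, -1775, -8875, -44375]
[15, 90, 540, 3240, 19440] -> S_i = 15*6^i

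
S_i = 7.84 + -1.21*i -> [7.84, 6.63, 5.42, 4.21, 3.0]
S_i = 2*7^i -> [2, 14, 98, 686, 4802]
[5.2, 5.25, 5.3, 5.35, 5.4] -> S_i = 5.20 + 0.05*i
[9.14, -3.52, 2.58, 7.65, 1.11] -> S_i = Random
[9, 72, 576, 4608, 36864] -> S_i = 9*8^i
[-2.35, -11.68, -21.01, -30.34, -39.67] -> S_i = -2.35 + -9.33*i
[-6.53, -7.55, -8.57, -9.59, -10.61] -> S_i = -6.53 + -1.02*i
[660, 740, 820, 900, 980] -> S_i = 660 + 80*i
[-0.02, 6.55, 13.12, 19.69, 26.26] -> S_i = -0.02 + 6.57*i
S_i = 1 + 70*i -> [1, 71, 141, 211, 281]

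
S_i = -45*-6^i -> [-45, 270, -1620, 9720, -58320]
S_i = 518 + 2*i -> [518, 520, 522, 524, 526]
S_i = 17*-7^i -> [17, -119, 833, -5831, 40817]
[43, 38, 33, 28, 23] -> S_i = 43 + -5*i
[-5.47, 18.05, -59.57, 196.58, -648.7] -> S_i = -5.47*(-3.30)^i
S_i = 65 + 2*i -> [65, 67, 69, 71, 73]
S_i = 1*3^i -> [1, 3, 9, 27, 81]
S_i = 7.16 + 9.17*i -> [7.16, 16.33, 25.5, 34.67, 43.84]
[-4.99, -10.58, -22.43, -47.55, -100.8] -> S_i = -4.99*2.12^i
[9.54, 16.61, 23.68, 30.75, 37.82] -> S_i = 9.54 + 7.07*i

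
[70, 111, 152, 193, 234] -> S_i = 70 + 41*i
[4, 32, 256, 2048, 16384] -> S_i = 4*8^i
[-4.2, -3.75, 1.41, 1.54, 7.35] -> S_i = Random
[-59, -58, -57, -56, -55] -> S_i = -59 + 1*i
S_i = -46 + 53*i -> [-46, 7, 60, 113, 166]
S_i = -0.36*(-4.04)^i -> [-0.36, 1.45, -5.88, 23.74, -95.9]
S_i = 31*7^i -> [31, 217, 1519, 10633, 74431]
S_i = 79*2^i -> [79, 158, 316, 632, 1264]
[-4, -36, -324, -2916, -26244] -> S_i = -4*9^i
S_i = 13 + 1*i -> [13, 14, 15, 16, 17]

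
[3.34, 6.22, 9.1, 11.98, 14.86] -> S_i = 3.34 + 2.88*i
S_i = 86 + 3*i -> [86, 89, 92, 95, 98]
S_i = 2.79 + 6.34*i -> [2.79, 9.13, 15.47, 21.81, 28.15]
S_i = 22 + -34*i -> [22, -12, -46, -80, -114]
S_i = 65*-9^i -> [65, -585, 5265, -47385, 426465]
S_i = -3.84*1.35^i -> [-3.84, -5.18, -7.0, -9.45, -12.75]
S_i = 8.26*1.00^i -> [8.26, 8.26, 8.26, 8.26, 8.26]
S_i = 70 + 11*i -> [70, 81, 92, 103, 114]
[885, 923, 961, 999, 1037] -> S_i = 885 + 38*i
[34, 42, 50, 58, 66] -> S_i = 34 + 8*i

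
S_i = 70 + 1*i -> [70, 71, 72, 73, 74]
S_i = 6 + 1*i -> [6, 7, 8, 9, 10]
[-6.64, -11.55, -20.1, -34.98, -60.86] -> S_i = -6.64*1.74^i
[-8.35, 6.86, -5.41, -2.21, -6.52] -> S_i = Random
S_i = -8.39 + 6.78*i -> [-8.39, -1.61, 5.17, 11.95, 18.73]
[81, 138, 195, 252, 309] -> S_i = 81 + 57*i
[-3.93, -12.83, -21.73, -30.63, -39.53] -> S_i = -3.93 + -8.90*i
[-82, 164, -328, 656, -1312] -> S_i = -82*-2^i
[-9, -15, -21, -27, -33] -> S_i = -9 + -6*i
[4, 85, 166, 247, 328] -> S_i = 4 + 81*i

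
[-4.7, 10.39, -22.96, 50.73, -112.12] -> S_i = -4.70*(-2.21)^i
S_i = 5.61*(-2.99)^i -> [5.61, -16.77, 50.15, -149.96, 448.38]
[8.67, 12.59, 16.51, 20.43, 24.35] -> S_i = 8.67 + 3.92*i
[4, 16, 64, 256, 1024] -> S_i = 4*4^i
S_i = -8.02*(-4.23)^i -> [-8.02, 33.92, -143.5, 607.01, -2567.65]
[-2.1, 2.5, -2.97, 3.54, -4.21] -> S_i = -2.10*(-1.19)^i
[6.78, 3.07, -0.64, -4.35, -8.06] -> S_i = 6.78 + -3.71*i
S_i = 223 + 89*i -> [223, 312, 401, 490, 579]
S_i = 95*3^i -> [95, 285, 855, 2565, 7695]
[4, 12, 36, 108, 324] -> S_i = 4*3^i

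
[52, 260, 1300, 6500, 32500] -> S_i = 52*5^i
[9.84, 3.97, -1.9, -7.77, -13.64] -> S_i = 9.84 + -5.87*i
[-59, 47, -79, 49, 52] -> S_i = Random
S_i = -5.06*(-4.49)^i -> [-5.06, 22.72, -102.01, 458.03, -2056.53]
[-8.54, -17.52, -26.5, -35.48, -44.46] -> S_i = -8.54 + -8.98*i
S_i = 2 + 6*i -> [2, 8, 14, 20, 26]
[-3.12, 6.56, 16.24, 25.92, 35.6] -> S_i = -3.12 + 9.68*i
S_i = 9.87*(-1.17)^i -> [9.87, -11.55, 13.51, -15.81, 18.5]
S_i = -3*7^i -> [-3, -21, -147, -1029, -7203]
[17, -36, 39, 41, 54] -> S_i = Random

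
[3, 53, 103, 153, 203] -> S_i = 3 + 50*i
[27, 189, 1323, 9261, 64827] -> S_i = 27*7^i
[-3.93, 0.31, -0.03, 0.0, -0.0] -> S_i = -3.93*(-0.08)^i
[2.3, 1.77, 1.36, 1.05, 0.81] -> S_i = 2.30*0.77^i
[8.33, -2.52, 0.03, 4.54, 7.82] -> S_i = Random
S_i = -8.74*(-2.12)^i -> [-8.74, 18.53, -39.28, 83.28, -176.54]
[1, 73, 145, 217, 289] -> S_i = 1 + 72*i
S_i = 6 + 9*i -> [6, 15, 24, 33, 42]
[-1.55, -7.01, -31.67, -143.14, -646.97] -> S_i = -1.55*4.52^i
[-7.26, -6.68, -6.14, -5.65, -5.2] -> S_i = -7.26*0.92^i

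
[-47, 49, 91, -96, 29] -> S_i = Random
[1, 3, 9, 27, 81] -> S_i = 1*3^i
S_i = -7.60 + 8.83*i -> [-7.6, 1.23, 10.06, 18.89, 27.72]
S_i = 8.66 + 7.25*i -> [8.66, 15.91, 23.16, 30.41, 37.66]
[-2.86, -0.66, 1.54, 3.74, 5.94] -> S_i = -2.86 + 2.20*i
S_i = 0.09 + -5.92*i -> [0.09, -5.83, -11.75, -17.67, -23.59]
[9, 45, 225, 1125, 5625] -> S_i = 9*5^i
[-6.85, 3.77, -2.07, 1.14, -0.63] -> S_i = -6.85*(-0.55)^i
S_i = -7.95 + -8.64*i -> [-7.95, -16.59, -25.23, -33.87, -42.51]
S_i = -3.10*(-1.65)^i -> [-3.1, 5.12, -8.44, 13.93, -22.98]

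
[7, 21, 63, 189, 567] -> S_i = 7*3^i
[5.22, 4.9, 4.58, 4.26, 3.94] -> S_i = 5.22 + -0.32*i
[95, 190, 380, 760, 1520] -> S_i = 95*2^i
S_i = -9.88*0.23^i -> [-9.88, -2.27, -0.52, -0.12, -0.03]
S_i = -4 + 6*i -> [-4, 2, 8, 14, 20]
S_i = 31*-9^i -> [31, -279, 2511, -22599, 203391]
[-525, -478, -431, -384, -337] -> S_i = -525 + 47*i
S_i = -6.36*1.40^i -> [-6.36, -8.9, -12.47, -17.45, -24.43]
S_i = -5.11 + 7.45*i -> [-5.11, 2.34, 9.79, 17.24, 24.69]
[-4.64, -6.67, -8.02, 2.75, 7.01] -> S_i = Random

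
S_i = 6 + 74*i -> [6, 80, 154, 228, 302]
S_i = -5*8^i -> [-5, -40, -320, -2560, -20480]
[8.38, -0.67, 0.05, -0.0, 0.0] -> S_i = 8.38*(-0.08)^i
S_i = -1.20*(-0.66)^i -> [-1.2, 0.79, -0.52, 0.34, -0.23]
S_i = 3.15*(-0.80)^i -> [3.15, -2.52, 2.02, -1.61, 1.29]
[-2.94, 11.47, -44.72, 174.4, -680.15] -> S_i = -2.94*(-3.90)^i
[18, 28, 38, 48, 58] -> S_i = 18 + 10*i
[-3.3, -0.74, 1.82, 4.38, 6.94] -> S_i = -3.30 + 2.56*i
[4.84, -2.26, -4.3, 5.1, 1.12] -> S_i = Random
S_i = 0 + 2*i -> [0, 2, 4, 6, 8]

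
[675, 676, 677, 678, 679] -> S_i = 675 + 1*i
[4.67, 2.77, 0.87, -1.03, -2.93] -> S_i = 4.67 + -1.90*i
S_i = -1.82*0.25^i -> [-1.82, -0.46, -0.11, -0.03, -0.01]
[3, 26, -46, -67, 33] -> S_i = Random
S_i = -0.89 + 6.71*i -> [-0.89, 5.82, 12.53, 19.24, 25.95]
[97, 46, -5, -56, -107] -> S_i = 97 + -51*i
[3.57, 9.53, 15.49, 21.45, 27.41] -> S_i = 3.57 + 5.96*i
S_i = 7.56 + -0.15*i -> [7.56, 7.41, 7.26, 7.11, 6.96]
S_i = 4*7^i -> [4, 28, 196, 1372, 9604]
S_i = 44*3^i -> [44, 132, 396, 1188, 3564]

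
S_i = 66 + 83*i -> [66, 149, 232, 315, 398]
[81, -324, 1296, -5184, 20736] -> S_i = 81*-4^i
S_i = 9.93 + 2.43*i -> [9.93, 12.36, 14.79, 17.22, 19.65]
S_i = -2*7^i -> [-2, -14, -98, -686, -4802]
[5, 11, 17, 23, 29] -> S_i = 5 + 6*i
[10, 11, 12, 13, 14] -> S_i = 10 + 1*i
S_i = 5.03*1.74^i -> [5.03, 8.75, 15.23, 26.5, 46.11]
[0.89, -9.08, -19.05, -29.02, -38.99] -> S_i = 0.89 + -9.97*i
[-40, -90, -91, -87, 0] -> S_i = Random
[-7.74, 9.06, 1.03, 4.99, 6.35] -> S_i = Random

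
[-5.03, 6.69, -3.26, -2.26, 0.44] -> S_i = Random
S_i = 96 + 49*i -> [96, 145, 194, 243, 292]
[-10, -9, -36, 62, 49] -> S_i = Random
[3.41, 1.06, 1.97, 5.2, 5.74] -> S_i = Random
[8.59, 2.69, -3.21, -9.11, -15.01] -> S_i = 8.59 + -5.90*i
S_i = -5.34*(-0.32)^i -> [-5.34, 1.71, -0.55, 0.17, -0.06]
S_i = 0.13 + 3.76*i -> [0.13, 3.89, 7.65, 11.41, 15.17]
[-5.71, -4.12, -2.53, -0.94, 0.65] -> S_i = -5.71 + 1.59*i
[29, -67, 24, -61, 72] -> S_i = Random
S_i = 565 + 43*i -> [565, 608, 651, 694, 737]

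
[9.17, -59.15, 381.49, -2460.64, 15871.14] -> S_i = 9.17*(-6.45)^i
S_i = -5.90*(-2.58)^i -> [-5.9, 15.22, -39.27, 101.32, -261.42]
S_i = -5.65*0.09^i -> [-5.65, -0.51, -0.05, -0.0, -0.0]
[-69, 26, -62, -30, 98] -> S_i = Random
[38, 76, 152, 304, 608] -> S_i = 38*2^i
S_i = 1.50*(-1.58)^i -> [1.5, -2.37, 3.74, -5.92, 9.35]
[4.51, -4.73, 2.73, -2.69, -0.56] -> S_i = Random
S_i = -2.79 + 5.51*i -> [-2.79, 2.72, 8.23, 13.74, 19.25]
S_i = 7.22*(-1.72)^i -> [7.22, -12.42, 21.36, -36.74, 63.19]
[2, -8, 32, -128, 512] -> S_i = 2*-4^i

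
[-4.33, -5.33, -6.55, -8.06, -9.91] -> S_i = -4.33*1.23^i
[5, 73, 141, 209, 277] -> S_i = 5 + 68*i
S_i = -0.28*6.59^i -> [-0.28, -1.85, -12.16, -80.13, -528.08]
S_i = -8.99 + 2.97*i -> [-8.99, -6.02, -3.05, -0.08, 2.89]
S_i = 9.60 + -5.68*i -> [9.6, 3.92, -1.76, -7.44, -13.12]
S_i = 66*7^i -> [66, 462, 3234, 22638, 158466]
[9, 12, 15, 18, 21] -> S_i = 9 + 3*i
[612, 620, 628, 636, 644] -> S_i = 612 + 8*i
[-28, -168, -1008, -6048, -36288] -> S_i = -28*6^i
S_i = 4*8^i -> [4, 32, 256, 2048, 16384]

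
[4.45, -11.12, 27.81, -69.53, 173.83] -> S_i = 4.45*(-2.50)^i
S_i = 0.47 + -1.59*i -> [0.47, -1.12, -2.71, -4.3, -5.89]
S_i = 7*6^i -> [7, 42, 252, 1512, 9072]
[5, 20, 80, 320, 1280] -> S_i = 5*4^i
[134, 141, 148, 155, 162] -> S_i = 134 + 7*i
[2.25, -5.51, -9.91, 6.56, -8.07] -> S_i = Random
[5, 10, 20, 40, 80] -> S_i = 5*2^i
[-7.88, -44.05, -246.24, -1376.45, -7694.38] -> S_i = -7.88*5.59^i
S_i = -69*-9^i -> [-69, 621, -5589, 50301, -452709]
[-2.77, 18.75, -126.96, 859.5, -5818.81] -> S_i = -2.77*(-6.77)^i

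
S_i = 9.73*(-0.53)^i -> [9.73, -5.16, 2.73, -1.45, 0.77]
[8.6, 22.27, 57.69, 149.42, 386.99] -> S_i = 8.60*2.59^i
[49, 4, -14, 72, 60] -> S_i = Random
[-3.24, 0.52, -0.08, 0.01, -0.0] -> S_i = -3.24*(-0.16)^i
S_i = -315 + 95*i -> [-315, -220, -125, -30, 65]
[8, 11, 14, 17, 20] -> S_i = 8 + 3*i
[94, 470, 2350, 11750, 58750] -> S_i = 94*5^i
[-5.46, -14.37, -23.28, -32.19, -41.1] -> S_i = -5.46 + -8.91*i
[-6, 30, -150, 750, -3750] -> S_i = -6*-5^i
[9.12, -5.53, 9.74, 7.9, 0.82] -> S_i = Random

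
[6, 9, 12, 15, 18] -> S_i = 6 + 3*i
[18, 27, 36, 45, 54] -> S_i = 18 + 9*i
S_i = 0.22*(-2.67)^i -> [0.22, -0.59, 1.57, -4.19, 11.18]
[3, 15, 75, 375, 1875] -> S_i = 3*5^i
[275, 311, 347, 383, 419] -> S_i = 275 + 36*i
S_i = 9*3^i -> [9, 27, 81, 243, 729]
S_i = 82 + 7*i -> [82, 89, 96, 103, 110]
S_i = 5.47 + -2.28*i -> [5.47, 3.19, 0.91, -1.37, -3.65]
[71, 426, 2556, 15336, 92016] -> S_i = 71*6^i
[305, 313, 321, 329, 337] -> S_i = 305 + 8*i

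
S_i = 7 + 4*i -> [7, 11, 15, 19, 23]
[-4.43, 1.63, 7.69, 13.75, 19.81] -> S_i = -4.43 + 6.06*i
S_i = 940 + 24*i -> [940, 964, 988, 1012, 1036]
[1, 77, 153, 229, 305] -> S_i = 1 + 76*i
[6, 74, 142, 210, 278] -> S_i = 6 + 68*i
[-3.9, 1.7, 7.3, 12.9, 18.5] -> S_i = -3.90 + 5.60*i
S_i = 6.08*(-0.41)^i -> [6.08, -2.49, 1.02, -0.42, 0.17]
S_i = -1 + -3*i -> [-1, -4, -7, -10, -13]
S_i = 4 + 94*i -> [4, 98, 192, 286, 380]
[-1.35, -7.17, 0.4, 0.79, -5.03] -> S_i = Random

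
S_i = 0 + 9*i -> [0, 9, 18, 27, 36]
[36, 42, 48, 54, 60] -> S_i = 36 + 6*i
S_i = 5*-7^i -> [5, -35, 245, -1715, 12005]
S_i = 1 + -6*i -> [1, -5, -11, -17, -23]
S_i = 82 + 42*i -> [82, 124, 166, 208, 250]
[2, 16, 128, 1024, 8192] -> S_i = 2*8^i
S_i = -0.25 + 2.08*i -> [-0.25, 1.83, 3.91, 5.99, 8.07]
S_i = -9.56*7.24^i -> [-9.56, -69.21, -501.11, -3628.05, -26267.1]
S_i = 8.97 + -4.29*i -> [8.97, 4.68, 0.39, -3.9, -8.19]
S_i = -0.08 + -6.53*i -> [-0.08, -6.61, -13.14, -19.67, -26.2]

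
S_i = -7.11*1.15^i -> [-7.11, -8.18, -9.4, -10.81, -12.44]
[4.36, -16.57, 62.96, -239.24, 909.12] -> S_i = 4.36*(-3.80)^i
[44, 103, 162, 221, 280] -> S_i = 44 + 59*i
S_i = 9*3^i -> [9, 27, 81, 243, 729]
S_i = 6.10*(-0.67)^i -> [6.1, -4.09, 2.74, -1.83, 1.23]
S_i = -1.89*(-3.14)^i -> [-1.89, 5.93, -18.63, 58.51, -183.73]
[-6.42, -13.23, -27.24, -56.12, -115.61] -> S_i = -6.42*2.06^i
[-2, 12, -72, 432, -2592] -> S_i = -2*-6^i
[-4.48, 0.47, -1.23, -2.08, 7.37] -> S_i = Random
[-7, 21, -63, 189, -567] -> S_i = -7*-3^i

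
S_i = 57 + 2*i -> [57, 59, 61, 63, 65]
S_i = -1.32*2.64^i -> [-1.32, -3.48, -9.2, -24.29, -64.12]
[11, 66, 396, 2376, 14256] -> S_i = 11*6^i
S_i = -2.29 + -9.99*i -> [-2.29, -12.28, -22.27, -32.26, -42.25]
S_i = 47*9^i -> [47, 423, 3807, 34263, 308367]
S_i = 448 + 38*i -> [448, 486, 524, 562, 600]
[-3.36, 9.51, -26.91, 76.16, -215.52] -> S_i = -3.36*(-2.83)^i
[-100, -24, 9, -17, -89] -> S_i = Random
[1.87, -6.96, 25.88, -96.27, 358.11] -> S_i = 1.87*(-3.72)^i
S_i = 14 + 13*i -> [14, 27, 40, 53, 66]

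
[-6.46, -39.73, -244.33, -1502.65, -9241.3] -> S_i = -6.46*6.15^i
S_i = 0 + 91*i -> [0, 91, 182, 273, 364]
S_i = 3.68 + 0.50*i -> [3.68, 4.18, 4.68, 5.18, 5.68]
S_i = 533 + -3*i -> [533, 530, 527, 524, 521]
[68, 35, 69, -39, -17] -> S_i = Random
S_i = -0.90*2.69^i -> [-0.9, -2.42, -6.51, -17.52, -47.13]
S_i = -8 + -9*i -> [-8, -17, -26, -35, -44]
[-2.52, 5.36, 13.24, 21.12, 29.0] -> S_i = -2.52 + 7.88*i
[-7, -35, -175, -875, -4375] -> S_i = -7*5^i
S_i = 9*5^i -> [9, 45, 225, 1125, 5625]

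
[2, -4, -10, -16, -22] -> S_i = 2 + -6*i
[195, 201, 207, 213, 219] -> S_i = 195 + 6*i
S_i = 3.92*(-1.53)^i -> [3.92, -6.0, 9.18, -14.04, 21.48]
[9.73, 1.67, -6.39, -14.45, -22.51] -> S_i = 9.73 + -8.06*i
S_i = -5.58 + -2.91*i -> [-5.58, -8.49, -11.4, -14.31, -17.22]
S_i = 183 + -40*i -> [183, 143, 103, 63, 23]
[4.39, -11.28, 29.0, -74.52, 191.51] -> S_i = 4.39*(-2.57)^i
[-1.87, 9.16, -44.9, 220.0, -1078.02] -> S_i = -1.87*(-4.90)^i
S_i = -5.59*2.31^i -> [-5.59, -12.91, -29.83, -68.9, -159.17]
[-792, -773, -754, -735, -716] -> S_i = -792 + 19*i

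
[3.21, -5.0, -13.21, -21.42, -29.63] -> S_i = 3.21 + -8.21*i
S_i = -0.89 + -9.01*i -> [-0.89, -9.9, -18.91, -27.92, -36.93]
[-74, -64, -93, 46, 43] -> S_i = Random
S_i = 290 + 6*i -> [290, 296, 302, 308, 314]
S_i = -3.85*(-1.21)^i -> [-3.85, 4.66, -5.64, 6.82, -8.25]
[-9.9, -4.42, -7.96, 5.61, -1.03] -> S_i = Random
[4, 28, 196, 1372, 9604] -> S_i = 4*7^i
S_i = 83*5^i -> [83, 415, 2075, 10375, 51875]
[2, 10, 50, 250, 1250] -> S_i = 2*5^i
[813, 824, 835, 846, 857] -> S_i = 813 + 11*i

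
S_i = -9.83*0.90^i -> [-9.83, -8.85, -7.96, -7.17, -6.45]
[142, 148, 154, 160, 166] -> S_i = 142 + 6*i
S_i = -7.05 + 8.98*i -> [-7.05, 1.93, 10.91, 19.89, 28.87]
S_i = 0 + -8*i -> [0, -8, -16, -24, -32]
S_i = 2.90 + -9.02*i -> [2.9, -6.12, -15.14, -24.16, -33.18]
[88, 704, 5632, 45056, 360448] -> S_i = 88*8^i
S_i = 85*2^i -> [85, 170, 340, 680, 1360]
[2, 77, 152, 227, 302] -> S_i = 2 + 75*i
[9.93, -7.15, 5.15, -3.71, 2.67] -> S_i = 9.93*(-0.72)^i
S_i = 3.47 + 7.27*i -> [3.47, 10.74, 18.01, 25.28, 32.55]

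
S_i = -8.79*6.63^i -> [-8.79, -58.28, -386.38, -2561.71, -16984.12]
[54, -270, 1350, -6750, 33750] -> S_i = 54*-5^i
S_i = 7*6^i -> [7, 42, 252, 1512, 9072]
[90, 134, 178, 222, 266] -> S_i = 90 + 44*i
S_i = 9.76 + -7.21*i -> [9.76, 2.55, -4.66, -11.87, -19.08]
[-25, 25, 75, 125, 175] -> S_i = -25 + 50*i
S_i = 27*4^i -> [27, 108, 432, 1728, 6912]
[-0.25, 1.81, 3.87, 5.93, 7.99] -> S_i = -0.25 + 2.06*i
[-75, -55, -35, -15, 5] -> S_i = -75 + 20*i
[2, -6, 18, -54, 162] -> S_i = 2*-3^i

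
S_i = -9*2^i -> [-9, -18, -36, -72, -144]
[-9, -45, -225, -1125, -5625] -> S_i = -9*5^i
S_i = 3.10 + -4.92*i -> [3.1, -1.82, -6.74, -11.66, -16.58]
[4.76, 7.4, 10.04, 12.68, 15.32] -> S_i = 4.76 + 2.64*i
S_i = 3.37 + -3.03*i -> [3.37, 0.34, -2.69, -5.72, -8.75]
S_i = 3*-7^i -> [3, -21, 147, -1029, 7203]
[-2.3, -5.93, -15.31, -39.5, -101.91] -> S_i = -2.30*2.58^i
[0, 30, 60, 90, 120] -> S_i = 0 + 30*i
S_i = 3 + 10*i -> [3, 13, 23, 33, 43]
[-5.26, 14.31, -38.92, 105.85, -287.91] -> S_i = -5.26*(-2.72)^i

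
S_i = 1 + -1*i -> [1, 0, -1, -2, -3]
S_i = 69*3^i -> [69, 207, 621, 1863, 5589]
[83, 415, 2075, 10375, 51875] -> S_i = 83*5^i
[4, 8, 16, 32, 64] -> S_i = 4*2^i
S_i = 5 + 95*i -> [5, 100, 195, 290, 385]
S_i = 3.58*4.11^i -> [3.58, 14.71, 60.47, 248.55, 1021.53]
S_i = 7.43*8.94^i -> [7.43, 66.42, 593.83, 5308.86, 47461.22]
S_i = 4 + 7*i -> [4, 11, 18, 25, 32]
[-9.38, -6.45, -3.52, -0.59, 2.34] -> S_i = -9.38 + 2.93*i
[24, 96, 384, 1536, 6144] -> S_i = 24*4^i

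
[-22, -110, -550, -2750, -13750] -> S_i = -22*5^i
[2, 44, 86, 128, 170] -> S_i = 2 + 42*i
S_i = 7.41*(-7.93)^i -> [7.41, -58.76, 465.98, -3695.2, 29302.92]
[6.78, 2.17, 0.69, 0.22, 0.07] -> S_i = 6.78*0.32^i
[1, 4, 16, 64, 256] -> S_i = 1*4^i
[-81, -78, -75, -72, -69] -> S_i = -81 + 3*i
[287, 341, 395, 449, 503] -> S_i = 287 + 54*i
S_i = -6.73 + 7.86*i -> [-6.73, 1.13, 8.99, 16.85, 24.71]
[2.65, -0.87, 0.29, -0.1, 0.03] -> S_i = 2.65*(-0.33)^i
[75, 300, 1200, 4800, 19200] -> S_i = 75*4^i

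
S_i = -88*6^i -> [-88, -528, -3168, -19008, -114048]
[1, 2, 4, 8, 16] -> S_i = 1*2^i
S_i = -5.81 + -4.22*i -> [-5.81, -10.03, -14.25, -18.47, -22.69]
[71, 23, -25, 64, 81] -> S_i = Random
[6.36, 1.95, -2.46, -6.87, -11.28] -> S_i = 6.36 + -4.41*i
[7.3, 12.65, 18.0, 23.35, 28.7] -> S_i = 7.30 + 5.35*i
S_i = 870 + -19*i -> [870, 851, 832, 813, 794]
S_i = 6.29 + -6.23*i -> [6.29, 0.06, -6.17, -12.4, -18.63]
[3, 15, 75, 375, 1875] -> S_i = 3*5^i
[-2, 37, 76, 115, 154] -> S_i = -2 + 39*i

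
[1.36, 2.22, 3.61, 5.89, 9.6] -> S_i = 1.36*1.63^i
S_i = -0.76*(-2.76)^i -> [-0.76, 2.1, -5.79, 15.98, -44.1]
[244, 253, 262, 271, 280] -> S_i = 244 + 9*i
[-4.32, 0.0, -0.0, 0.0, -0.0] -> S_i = -4.32*-0.00^i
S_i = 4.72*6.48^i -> [4.72, 30.59, 198.19, 1284.3, 8322.27]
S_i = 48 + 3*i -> [48, 51, 54, 57, 60]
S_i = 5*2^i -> [5, 10, 20, 40, 80]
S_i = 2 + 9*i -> [2, 11, 20, 29, 38]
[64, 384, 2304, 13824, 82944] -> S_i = 64*6^i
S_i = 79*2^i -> [79, 158, 316, 632, 1264]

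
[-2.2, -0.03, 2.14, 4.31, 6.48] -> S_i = -2.20 + 2.17*i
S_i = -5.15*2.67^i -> [-5.15, -13.75, -36.71, -98.03, -261.73]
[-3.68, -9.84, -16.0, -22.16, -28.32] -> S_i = -3.68 + -6.16*i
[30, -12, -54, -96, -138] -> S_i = 30 + -42*i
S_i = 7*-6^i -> [7, -42, 252, -1512, 9072]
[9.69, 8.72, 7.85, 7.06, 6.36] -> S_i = 9.69*0.90^i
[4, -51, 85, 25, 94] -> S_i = Random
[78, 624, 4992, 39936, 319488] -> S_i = 78*8^i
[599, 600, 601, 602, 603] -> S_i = 599 + 1*i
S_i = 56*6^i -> [56, 336, 2016, 12096, 72576]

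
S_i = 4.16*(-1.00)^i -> [4.16, -4.16, 4.16, -4.16, 4.16]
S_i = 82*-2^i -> [82, -164, 328, -656, 1312]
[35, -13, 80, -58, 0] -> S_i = Random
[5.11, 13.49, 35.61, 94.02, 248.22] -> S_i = 5.11*2.64^i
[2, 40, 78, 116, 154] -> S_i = 2 + 38*i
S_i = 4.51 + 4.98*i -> [4.51, 9.49, 14.47, 19.45, 24.43]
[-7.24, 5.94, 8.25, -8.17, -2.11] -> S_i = Random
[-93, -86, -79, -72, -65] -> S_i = -93 + 7*i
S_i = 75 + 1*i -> [75, 76, 77, 78, 79]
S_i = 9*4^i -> [9, 36, 144, 576, 2304]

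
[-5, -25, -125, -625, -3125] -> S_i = -5*5^i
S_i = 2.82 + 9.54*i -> [2.82, 12.36, 21.9, 31.44, 40.98]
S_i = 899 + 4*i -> [899, 903, 907, 911, 915]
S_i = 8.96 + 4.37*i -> [8.96, 13.33, 17.7, 22.07, 26.44]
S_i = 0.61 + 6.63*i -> [0.61, 7.24, 13.87, 20.5, 27.13]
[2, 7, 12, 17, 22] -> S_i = 2 + 5*i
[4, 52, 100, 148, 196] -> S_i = 4 + 48*i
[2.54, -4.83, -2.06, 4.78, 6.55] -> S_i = Random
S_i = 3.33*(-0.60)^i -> [3.33, -2.0, 1.2, -0.72, 0.43]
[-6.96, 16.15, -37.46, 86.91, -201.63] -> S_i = -6.96*(-2.32)^i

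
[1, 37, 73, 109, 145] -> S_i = 1 + 36*i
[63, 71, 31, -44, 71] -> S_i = Random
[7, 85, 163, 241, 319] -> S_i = 7 + 78*i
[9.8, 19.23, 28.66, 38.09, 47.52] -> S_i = 9.80 + 9.43*i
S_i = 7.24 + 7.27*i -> [7.24, 14.51, 21.78, 29.05, 36.32]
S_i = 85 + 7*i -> [85, 92, 99, 106, 113]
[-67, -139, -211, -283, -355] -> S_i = -67 + -72*i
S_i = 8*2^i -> [8, 16, 32, 64, 128]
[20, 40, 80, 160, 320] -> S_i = 20*2^i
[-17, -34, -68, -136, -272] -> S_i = -17*2^i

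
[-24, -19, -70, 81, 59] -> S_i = Random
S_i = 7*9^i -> [7, 63, 567, 5103, 45927]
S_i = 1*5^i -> [1, 5, 25, 125, 625]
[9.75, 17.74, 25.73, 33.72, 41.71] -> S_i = 9.75 + 7.99*i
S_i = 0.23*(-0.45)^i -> [0.23, -0.1, 0.05, -0.02, 0.01]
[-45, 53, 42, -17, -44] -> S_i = Random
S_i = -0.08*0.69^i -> [-0.08, -0.06, -0.04, -0.03, -0.02]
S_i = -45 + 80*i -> [-45, 35, 115, 195, 275]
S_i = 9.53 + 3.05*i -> [9.53, 12.58, 15.63, 18.68, 21.73]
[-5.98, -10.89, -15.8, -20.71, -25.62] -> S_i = -5.98 + -4.91*i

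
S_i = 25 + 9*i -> [25, 34, 43, 52, 61]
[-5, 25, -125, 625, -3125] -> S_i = -5*-5^i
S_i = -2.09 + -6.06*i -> [-2.09, -8.15, -14.21, -20.27, -26.33]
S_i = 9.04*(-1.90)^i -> [9.04, -17.18, 32.63, -62.01, 117.81]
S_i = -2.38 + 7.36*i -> [-2.38, 4.98, 12.34, 19.7, 27.06]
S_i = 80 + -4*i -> [80, 76, 72, 68, 64]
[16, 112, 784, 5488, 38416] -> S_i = 16*7^i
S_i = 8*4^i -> [8, 32, 128, 512, 2048]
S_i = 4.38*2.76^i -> [4.38, 12.09, 33.37, 92.09, 254.16]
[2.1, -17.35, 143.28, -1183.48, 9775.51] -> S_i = 2.10*(-8.26)^i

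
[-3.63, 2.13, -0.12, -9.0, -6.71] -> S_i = Random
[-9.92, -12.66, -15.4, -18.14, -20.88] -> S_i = -9.92 + -2.74*i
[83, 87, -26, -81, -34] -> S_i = Random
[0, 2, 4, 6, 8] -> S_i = 0 + 2*i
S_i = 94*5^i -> [94, 470, 2350, 11750, 58750]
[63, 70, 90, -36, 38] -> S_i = Random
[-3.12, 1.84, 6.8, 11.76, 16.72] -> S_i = -3.12 + 4.96*i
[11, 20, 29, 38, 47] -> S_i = 11 + 9*i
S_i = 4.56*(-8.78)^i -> [4.56, -40.04, 351.52, -3086.37, 27098.35]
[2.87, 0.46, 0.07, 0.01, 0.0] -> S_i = 2.87*0.16^i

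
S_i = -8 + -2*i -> [-8, -10, -12, -14, -16]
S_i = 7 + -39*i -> [7, -32, -71, -110, -149]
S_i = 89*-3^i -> [89, -267, 801, -2403, 7209]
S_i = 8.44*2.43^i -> [8.44, 20.51, 49.84, 121.1, 294.28]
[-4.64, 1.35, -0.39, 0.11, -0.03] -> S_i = -4.64*(-0.29)^i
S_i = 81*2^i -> [81, 162, 324, 648, 1296]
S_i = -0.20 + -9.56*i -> [-0.2, -9.76, -19.32, -28.88, -38.44]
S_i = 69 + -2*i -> [69, 67, 65, 63, 61]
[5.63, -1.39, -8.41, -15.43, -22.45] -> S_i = 5.63 + -7.02*i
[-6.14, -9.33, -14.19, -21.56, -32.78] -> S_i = -6.14*1.52^i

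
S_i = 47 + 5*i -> [47, 52, 57, 62, 67]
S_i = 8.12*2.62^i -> [8.12, 21.27, 55.74, 146.04, 382.61]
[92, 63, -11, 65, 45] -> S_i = Random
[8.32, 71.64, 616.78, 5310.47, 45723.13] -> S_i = 8.32*8.61^i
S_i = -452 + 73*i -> [-452, -379, -306, -233, -160]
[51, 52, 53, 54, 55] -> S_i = 51 + 1*i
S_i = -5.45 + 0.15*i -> [-5.45, -5.3, -5.15, -5.0, -4.85]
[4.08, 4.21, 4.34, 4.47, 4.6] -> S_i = 4.08 + 0.13*i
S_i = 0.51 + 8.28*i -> [0.51, 8.79, 17.07, 25.35, 33.63]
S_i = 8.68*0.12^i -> [8.68, 1.04, 0.12, 0.01, 0.0]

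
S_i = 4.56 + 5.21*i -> [4.56, 9.77, 14.98, 20.19, 25.4]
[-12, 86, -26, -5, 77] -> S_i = Random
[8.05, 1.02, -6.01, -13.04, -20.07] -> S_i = 8.05 + -7.03*i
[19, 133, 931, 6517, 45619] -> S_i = 19*7^i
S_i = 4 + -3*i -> [4, 1, -2, -5, -8]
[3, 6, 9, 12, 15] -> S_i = 3 + 3*i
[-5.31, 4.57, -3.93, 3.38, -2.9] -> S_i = -5.31*(-0.86)^i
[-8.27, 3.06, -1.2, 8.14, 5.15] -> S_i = Random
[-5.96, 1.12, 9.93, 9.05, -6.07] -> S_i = Random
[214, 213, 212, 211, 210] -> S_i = 214 + -1*i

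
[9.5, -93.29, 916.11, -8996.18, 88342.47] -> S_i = 9.50*(-9.82)^i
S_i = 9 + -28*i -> [9, -19, -47, -75, -103]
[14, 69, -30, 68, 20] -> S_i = Random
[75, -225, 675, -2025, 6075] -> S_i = 75*-3^i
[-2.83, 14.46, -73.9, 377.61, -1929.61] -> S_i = -2.83*(-5.11)^i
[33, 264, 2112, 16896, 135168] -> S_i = 33*8^i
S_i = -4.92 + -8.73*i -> [-4.92, -13.65, -22.38, -31.11, -39.84]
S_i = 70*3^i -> [70, 210, 630, 1890, 5670]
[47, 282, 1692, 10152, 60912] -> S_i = 47*6^i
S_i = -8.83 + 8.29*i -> [-8.83, -0.54, 7.75, 16.04, 24.33]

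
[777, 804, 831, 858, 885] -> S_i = 777 + 27*i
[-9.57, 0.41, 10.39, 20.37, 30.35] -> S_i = -9.57 + 9.98*i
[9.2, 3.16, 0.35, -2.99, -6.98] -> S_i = Random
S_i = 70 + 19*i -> [70, 89, 108, 127, 146]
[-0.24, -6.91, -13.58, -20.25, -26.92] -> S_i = -0.24 + -6.67*i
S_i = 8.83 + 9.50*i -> [8.83, 18.33, 27.83, 37.33, 46.83]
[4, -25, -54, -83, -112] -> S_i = 4 + -29*i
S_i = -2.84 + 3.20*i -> [-2.84, 0.36, 3.56, 6.76, 9.96]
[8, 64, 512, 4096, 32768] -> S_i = 8*8^i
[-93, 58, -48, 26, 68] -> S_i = Random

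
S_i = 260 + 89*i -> [260, 349, 438, 527, 616]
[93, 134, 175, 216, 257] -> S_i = 93 + 41*i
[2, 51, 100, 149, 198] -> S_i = 2 + 49*i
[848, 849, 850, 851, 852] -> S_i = 848 + 1*i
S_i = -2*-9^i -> [-2, 18, -162, 1458, -13122]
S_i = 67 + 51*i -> [67, 118, 169, 220, 271]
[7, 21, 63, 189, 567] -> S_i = 7*3^i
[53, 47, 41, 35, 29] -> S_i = 53 + -6*i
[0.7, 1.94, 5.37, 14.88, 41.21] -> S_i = 0.70*2.77^i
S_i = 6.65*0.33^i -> [6.65, 2.19, 0.72, 0.24, 0.08]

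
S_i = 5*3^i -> [5, 15, 45, 135, 405]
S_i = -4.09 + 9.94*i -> [-4.09, 5.85, 15.79, 25.73, 35.67]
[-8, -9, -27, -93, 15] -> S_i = Random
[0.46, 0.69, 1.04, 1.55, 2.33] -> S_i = 0.46*1.50^i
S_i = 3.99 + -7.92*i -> [3.99, -3.93, -11.85, -19.77, -27.69]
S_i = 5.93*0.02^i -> [5.93, 0.12, 0.0, 0.0, 0.0]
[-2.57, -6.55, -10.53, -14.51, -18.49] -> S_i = -2.57 + -3.98*i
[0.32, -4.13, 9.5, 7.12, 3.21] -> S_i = Random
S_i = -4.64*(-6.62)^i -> [-4.64, 30.72, -203.35, 1346.15, -8911.48]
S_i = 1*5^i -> [1, 5, 25, 125, 625]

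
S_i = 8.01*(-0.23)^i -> [8.01, -1.84, 0.42, -0.1, 0.02]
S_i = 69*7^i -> [69, 483, 3381, 23667, 165669]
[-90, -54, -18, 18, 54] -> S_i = -90 + 36*i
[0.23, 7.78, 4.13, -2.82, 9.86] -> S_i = Random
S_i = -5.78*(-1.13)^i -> [-5.78, 6.53, -7.38, 8.34, -9.42]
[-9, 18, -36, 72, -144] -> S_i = -9*-2^i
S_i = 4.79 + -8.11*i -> [4.79, -3.32, -11.43, -19.54, -27.65]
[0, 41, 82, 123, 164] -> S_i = 0 + 41*i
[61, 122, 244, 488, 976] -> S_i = 61*2^i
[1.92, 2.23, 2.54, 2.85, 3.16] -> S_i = 1.92 + 0.31*i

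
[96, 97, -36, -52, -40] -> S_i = Random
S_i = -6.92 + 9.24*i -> [-6.92, 2.32, 11.56, 20.8, 30.04]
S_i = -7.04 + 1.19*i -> [-7.04, -5.85, -4.66, -3.47, -2.28]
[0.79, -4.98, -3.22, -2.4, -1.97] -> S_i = Random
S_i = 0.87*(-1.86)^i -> [0.87, -1.62, 3.01, -5.6, 10.41]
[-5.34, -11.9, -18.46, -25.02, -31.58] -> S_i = -5.34 + -6.56*i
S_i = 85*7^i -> [85, 595, 4165, 29155, 204085]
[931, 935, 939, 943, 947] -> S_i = 931 + 4*i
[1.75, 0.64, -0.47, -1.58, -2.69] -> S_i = 1.75 + -1.11*i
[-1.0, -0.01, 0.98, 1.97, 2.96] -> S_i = -1.00 + 0.99*i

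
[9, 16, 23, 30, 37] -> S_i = 9 + 7*i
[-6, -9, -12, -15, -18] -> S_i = -6 + -3*i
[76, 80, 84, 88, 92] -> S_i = 76 + 4*i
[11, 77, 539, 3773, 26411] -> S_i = 11*7^i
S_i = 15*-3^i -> [15, -45, 135, -405, 1215]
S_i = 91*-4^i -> [91, -364, 1456, -5824, 23296]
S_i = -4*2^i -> [-4, -8, -16, -32, -64]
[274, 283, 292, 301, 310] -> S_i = 274 + 9*i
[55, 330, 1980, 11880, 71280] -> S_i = 55*6^i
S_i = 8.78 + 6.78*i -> [8.78, 15.56, 22.34, 29.12, 35.9]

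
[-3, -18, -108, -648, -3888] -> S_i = -3*6^i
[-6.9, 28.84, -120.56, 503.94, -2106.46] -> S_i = -6.90*(-4.18)^i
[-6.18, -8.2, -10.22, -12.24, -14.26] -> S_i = -6.18 + -2.02*i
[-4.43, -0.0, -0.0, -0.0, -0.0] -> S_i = -4.43*0.00^i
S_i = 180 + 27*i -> [180, 207, 234, 261, 288]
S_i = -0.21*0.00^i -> [-0.21, -0.0, -0.0, -0.0, -0.0]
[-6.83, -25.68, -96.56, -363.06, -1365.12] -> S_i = -6.83*3.76^i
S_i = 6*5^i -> [6, 30, 150, 750, 3750]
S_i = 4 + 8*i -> [4, 12, 20, 28, 36]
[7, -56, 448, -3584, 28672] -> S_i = 7*-8^i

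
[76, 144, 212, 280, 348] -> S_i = 76 + 68*i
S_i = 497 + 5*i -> [497, 502, 507, 512, 517]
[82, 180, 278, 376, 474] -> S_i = 82 + 98*i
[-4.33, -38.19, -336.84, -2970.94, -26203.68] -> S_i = -4.33*8.82^i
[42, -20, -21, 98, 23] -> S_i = Random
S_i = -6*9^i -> [-6, -54, -486, -4374, -39366]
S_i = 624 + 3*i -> [624, 627, 630, 633, 636]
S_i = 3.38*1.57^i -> [3.38, 5.31, 8.33, 13.08, 20.54]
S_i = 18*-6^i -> [18, -108, 648, -3888, 23328]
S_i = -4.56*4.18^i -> [-4.56, -19.06, -79.67, -333.04, -1392.1]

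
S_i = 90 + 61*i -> [90, 151, 212, 273, 334]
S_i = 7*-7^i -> [7, -49, 343, -2401, 16807]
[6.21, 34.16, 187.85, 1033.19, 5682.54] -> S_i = 6.21*5.50^i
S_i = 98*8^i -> [98, 784, 6272, 50176, 401408]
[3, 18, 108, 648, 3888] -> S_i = 3*6^i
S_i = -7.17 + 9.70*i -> [-7.17, 2.53, 12.23, 21.93, 31.63]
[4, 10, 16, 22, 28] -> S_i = 4 + 6*i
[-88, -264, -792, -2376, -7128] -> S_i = -88*3^i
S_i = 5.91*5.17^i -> [5.91, 30.55, 157.97, 816.69, 4222.31]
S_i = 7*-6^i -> [7, -42, 252, -1512, 9072]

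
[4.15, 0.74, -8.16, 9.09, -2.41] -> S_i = Random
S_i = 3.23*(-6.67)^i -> [3.23, -21.54, 143.7, -958.47, 6393.02]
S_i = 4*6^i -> [4, 24, 144, 864, 5184]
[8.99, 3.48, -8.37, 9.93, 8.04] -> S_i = Random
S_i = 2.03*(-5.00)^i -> [2.03, -10.15, 50.75, -253.75, 1268.75]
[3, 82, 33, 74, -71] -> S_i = Random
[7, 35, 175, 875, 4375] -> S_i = 7*5^i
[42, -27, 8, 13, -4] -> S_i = Random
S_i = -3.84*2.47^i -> [-3.84, -9.48, -23.43, -57.87, -142.93]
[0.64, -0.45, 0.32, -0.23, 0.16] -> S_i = 0.64*(-0.71)^i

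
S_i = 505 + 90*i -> [505, 595, 685, 775, 865]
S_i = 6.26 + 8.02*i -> [6.26, 14.28, 22.3, 30.32, 38.34]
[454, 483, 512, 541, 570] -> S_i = 454 + 29*i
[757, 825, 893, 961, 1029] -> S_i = 757 + 68*i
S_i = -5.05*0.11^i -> [-5.05, -0.56, -0.06, -0.01, -0.0]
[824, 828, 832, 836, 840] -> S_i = 824 + 4*i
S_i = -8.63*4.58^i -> [-8.63, -39.53, -181.03, -829.1, -3797.28]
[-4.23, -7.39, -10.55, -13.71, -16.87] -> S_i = -4.23 + -3.16*i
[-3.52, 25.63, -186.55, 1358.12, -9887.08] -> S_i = -3.52*(-7.28)^i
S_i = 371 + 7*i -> [371, 378, 385, 392, 399]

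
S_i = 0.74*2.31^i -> [0.74, 1.71, 3.95, 9.12, 21.07]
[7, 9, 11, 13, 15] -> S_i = 7 + 2*i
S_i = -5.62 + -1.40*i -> [-5.62, -7.02, -8.42, -9.82, -11.22]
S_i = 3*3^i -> [3, 9, 27, 81, 243]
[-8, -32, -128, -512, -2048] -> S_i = -8*4^i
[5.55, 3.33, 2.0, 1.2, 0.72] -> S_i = 5.55*0.60^i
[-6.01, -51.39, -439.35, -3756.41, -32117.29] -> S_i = -6.01*8.55^i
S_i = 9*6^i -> [9, 54, 324, 1944, 11664]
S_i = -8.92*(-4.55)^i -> [-8.92, 40.59, -184.67, 840.23, -3823.05]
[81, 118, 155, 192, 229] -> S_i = 81 + 37*i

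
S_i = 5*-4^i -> [5, -20, 80, -320, 1280]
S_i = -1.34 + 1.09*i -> [-1.34, -0.25, 0.84, 1.93, 3.02]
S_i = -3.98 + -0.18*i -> [-3.98, -4.16, -4.34, -4.52, -4.7]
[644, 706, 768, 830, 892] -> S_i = 644 + 62*i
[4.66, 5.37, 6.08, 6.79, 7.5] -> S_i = 4.66 + 0.71*i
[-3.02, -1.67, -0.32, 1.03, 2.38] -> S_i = -3.02 + 1.35*i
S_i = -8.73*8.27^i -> [-8.73, -72.2, -597.07, -4937.77, -40835.35]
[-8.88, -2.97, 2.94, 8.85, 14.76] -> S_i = -8.88 + 5.91*i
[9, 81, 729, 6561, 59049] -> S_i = 9*9^i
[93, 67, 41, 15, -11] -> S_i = 93 + -26*i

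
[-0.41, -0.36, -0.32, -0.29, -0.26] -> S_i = -0.41*0.89^i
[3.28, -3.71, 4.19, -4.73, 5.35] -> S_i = 3.28*(-1.13)^i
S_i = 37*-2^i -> [37, -74, 148, -296, 592]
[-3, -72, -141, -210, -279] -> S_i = -3 + -69*i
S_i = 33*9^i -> [33, 297, 2673, 24057, 216513]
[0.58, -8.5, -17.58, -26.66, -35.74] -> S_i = 0.58 + -9.08*i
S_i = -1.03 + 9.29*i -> [-1.03, 8.26, 17.55, 26.84, 36.13]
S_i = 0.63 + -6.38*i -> [0.63, -5.75, -12.13, -18.51, -24.89]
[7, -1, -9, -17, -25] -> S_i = 7 + -8*i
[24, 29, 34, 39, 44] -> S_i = 24 + 5*i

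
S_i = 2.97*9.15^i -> [2.97, 27.18, 248.66, 2275.2, 20818.09]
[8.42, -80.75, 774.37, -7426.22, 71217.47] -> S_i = 8.42*(-9.59)^i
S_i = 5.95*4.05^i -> [5.95, 24.1, 97.59, 395.26, 1600.8]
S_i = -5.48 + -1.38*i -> [-5.48, -6.86, -8.24, -9.62, -11.0]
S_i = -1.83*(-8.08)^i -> [-1.83, 14.79, -119.47, 965.35, -7800.03]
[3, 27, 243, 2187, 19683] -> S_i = 3*9^i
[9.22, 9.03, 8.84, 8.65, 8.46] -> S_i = 9.22 + -0.19*i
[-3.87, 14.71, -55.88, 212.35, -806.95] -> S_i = -3.87*(-3.80)^i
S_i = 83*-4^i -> [83, -332, 1328, -5312, 21248]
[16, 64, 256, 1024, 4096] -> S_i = 16*4^i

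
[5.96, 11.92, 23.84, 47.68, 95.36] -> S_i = 5.96*2.00^i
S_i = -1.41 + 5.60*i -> [-1.41, 4.19, 9.79, 15.39, 20.99]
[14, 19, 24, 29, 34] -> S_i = 14 + 5*i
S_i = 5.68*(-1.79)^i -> [5.68, -10.17, 18.2, -32.58, 58.31]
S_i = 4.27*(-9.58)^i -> [4.27, -40.91, 391.89, -3754.26, 35965.82]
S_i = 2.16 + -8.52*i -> [2.16, -6.36, -14.88, -23.4, -31.92]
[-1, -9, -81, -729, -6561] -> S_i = -1*9^i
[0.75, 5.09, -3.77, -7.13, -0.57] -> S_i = Random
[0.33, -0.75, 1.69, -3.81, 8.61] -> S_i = 0.33*(-2.26)^i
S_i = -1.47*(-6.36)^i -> [-1.47, 9.35, -59.46, 378.17, -2405.17]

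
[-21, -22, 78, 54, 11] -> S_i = Random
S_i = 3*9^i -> [3, 27, 243, 2187, 19683]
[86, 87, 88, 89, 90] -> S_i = 86 + 1*i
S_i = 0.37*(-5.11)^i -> [0.37, -1.89, 9.66, -49.37, 252.28]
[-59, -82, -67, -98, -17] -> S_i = Random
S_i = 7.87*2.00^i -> [7.87, 15.74, 31.48, 62.96, 125.92]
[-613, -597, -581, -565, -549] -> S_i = -613 + 16*i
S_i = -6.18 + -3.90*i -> [-6.18, -10.08, -13.98, -17.88, -21.78]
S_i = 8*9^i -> [8, 72, 648, 5832, 52488]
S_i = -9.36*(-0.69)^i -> [-9.36, 6.46, -4.46, 3.07, -2.12]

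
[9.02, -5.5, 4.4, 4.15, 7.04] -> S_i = Random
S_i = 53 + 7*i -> [53, 60, 67, 74, 81]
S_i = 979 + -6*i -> [979, 973, 967, 961, 955]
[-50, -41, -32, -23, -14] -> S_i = -50 + 9*i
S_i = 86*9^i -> [86, 774, 6966, 62694, 564246]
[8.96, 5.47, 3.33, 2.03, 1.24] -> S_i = 8.96*0.61^i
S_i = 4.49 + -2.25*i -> [4.49, 2.24, -0.01, -2.26, -4.51]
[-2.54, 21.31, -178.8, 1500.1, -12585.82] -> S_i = -2.54*(-8.39)^i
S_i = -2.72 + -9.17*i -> [-2.72, -11.89, -21.06, -30.23, -39.4]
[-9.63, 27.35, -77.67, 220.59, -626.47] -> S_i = -9.63*(-2.84)^i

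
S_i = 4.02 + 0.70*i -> [4.02, 4.72, 5.42, 6.12, 6.82]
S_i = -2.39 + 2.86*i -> [-2.39, 0.47, 3.33, 6.19, 9.05]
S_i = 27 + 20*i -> [27, 47, 67, 87, 107]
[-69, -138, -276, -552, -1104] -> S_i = -69*2^i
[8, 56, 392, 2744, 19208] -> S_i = 8*7^i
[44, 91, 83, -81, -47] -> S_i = Random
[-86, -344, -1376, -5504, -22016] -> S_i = -86*4^i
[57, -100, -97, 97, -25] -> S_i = Random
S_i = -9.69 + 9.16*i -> [-9.69, -0.53, 8.63, 17.79, 26.95]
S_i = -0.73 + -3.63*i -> [-0.73, -4.36, -7.99, -11.62, -15.25]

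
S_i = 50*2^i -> [50, 100, 200, 400, 800]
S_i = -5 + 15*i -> [-5, 10, 25, 40, 55]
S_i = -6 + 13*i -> [-6, 7, 20, 33, 46]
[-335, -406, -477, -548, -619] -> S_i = -335 + -71*i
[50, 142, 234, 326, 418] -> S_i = 50 + 92*i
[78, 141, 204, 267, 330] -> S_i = 78 + 63*i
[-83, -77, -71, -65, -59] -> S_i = -83 + 6*i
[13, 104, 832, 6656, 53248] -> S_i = 13*8^i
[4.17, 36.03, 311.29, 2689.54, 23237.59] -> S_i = 4.17*8.64^i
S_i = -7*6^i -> [-7, -42, -252, -1512, -9072]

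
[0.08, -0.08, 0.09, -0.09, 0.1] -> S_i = 0.08*(-1.05)^i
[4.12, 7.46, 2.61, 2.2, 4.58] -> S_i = Random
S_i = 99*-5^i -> [99, -495, 2475, -12375, 61875]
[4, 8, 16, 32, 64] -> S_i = 4*2^i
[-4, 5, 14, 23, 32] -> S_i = -4 + 9*i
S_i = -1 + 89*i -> [-1, 88, 177, 266, 355]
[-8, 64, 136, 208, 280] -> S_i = -8 + 72*i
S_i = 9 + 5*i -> [9, 14, 19, 24, 29]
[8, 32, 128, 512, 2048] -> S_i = 8*4^i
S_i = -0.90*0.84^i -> [-0.9, -0.76, -0.64, -0.53, -0.45]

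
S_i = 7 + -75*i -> [7, -68, -143, -218, -293]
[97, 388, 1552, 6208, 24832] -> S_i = 97*4^i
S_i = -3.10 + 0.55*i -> [-3.1, -2.55, -2.0, -1.45, -0.9]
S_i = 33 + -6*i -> [33, 27, 21, 15, 9]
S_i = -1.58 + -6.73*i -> [-1.58, -8.31, -15.04, -21.77, -28.5]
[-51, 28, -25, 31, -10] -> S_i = Random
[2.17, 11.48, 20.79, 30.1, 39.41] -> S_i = 2.17 + 9.31*i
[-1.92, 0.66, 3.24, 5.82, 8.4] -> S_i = -1.92 + 2.58*i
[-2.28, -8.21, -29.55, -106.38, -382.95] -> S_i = -2.28*3.60^i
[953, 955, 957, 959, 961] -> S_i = 953 + 2*i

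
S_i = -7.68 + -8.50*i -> [-7.68, -16.18, -24.68, -33.18, -41.68]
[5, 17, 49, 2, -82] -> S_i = Random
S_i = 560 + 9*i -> [560, 569, 578, 587, 596]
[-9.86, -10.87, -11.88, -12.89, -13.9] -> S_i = -9.86 + -1.01*i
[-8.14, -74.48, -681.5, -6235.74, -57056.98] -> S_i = -8.14*9.15^i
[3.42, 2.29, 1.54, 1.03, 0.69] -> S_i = 3.42*0.67^i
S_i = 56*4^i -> [56, 224, 896, 3584, 14336]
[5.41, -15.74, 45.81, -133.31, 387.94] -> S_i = 5.41*(-2.91)^i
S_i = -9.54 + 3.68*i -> [-9.54, -5.86, -2.18, 1.5, 5.18]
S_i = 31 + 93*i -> [31, 124, 217, 310, 403]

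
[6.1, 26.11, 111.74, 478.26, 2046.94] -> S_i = 6.10*4.28^i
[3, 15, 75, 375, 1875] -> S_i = 3*5^i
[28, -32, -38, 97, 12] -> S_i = Random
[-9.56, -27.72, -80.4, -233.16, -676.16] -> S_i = -9.56*2.90^i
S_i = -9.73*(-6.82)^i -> [-9.73, 66.36, -452.57, 3086.5, -21049.91]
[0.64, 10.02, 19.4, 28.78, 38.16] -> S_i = 0.64 + 9.38*i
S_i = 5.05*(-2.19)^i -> [5.05, -11.06, 24.22, -53.04, 116.16]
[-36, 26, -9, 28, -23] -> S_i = Random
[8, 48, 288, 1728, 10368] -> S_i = 8*6^i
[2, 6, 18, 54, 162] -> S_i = 2*3^i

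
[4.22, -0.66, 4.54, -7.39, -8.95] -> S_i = Random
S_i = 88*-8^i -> [88, -704, 5632, -45056, 360448]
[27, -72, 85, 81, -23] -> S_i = Random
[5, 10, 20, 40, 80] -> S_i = 5*2^i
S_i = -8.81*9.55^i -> [-8.81, -84.14, -803.49, -7673.37, -73280.66]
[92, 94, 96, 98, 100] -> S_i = 92 + 2*i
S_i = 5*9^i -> [5, 45, 405, 3645, 32805]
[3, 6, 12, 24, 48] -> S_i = 3*2^i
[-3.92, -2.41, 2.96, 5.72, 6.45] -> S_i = Random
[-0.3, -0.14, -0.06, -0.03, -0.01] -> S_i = -0.30*0.46^i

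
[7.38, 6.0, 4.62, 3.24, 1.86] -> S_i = 7.38 + -1.38*i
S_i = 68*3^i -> [68, 204, 612, 1836, 5508]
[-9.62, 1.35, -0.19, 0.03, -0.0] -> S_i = -9.62*(-0.14)^i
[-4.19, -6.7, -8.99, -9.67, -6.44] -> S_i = Random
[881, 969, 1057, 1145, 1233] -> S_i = 881 + 88*i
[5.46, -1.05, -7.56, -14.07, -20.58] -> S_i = 5.46 + -6.51*i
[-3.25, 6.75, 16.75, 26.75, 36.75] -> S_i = -3.25 + 10.00*i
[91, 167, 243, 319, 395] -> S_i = 91 + 76*i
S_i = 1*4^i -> [1, 4, 16, 64, 256]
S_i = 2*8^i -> [2, 16, 128, 1024, 8192]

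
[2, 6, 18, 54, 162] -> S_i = 2*3^i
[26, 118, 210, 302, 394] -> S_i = 26 + 92*i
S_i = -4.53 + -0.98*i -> [-4.53, -5.51, -6.49, -7.47, -8.45]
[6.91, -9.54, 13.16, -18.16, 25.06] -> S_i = 6.91*(-1.38)^i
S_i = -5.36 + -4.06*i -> [-5.36, -9.42, -13.48, -17.54, -21.6]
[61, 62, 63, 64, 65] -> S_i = 61 + 1*i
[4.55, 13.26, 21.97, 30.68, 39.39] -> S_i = 4.55 + 8.71*i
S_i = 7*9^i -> [7, 63, 567, 5103, 45927]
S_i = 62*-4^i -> [62, -248, 992, -3968, 15872]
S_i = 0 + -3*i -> [0, -3, -6, -9, -12]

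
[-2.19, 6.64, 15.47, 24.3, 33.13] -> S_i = -2.19 + 8.83*i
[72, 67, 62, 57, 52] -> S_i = 72 + -5*i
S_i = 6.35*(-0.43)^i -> [6.35, -2.73, 1.17, -0.5, 0.22]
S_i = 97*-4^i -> [97, -388, 1552, -6208, 24832]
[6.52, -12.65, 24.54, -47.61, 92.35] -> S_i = 6.52*(-1.94)^i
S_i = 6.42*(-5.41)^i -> [6.42, -34.73, 187.9, -1016.55, 5499.51]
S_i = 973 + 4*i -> [973, 977, 981, 985, 989]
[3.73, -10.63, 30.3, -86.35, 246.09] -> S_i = 3.73*(-2.85)^i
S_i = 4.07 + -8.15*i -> [4.07, -4.08, -12.23, -20.38, -28.53]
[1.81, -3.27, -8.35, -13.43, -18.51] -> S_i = 1.81 + -5.08*i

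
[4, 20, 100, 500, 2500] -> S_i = 4*5^i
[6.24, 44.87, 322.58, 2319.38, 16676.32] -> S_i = 6.24*7.19^i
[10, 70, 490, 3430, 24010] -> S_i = 10*7^i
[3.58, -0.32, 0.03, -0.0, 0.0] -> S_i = 3.58*(-0.09)^i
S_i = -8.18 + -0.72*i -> [-8.18, -8.9, -9.62, -10.34, -11.06]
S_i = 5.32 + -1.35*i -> [5.32, 3.97, 2.62, 1.27, -0.08]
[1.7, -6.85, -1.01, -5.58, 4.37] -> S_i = Random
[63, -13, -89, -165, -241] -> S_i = 63 + -76*i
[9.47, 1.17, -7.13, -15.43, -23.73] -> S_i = 9.47 + -8.30*i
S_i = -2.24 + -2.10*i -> [-2.24, -4.34, -6.44, -8.54, -10.64]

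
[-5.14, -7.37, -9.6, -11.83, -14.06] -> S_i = -5.14 + -2.23*i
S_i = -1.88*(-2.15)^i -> [-1.88, 4.04, -8.69, 18.68, -40.17]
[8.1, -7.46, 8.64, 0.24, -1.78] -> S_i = Random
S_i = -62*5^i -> [-62, -310, -1550, -7750, -38750]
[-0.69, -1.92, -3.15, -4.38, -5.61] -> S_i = -0.69 + -1.23*i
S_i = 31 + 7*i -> [31, 38, 45, 52, 59]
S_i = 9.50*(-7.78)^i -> [9.5, -73.91, 575.02, -4473.65, 34805.03]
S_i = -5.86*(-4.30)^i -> [-5.86, 25.2, -108.35, 465.91, -2003.42]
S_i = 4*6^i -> [4, 24, 144, 864, 5184]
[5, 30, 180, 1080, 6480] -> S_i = 5*6^i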